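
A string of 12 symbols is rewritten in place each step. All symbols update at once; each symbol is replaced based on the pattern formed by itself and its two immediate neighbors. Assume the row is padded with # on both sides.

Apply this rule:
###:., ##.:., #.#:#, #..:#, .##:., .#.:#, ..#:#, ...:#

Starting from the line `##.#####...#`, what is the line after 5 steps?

..#.....###.
########...#
........###.
########...#  (repeats step 2; period 2)
step 5: ........###.

........###.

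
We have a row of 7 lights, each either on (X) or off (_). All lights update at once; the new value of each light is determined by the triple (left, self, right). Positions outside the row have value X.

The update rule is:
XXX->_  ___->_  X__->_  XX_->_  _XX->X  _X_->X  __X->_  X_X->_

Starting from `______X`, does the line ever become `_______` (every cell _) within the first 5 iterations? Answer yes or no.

______X  (fixed point — unchanged through iteration 5)
iteration 5 is ______X, still not uniform _

no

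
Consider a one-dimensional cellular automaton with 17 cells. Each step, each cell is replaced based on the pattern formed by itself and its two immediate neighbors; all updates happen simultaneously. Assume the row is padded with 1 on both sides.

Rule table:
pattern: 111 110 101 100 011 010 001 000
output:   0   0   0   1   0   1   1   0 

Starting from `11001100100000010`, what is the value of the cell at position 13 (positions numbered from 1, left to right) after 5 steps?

0

step 1: 00110011110000110
step 2: 11001100001001000
step 3: 00110010011111101
step 4: 11001111100000000
step 5: 00110000010000001
position 13 holds 0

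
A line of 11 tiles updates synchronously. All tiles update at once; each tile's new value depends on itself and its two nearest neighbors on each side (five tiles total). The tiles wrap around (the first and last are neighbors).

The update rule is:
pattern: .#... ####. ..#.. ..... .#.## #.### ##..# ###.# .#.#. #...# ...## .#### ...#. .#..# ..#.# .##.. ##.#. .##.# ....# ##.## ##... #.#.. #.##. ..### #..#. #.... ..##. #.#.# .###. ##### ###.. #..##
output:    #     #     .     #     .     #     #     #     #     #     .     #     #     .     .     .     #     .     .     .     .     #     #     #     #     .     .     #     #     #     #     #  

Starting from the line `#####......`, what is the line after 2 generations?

#######..##

#####..##..
#######..##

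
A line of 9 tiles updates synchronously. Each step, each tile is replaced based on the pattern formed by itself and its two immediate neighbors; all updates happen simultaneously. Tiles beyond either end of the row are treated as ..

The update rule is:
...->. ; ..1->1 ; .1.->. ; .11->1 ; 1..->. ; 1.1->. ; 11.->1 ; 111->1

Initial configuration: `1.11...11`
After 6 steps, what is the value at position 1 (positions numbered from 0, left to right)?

1

..11..111
.111.1111
1111.1111
1111.1111  (fixed point — unchanged through step 6)
position 1 holds 1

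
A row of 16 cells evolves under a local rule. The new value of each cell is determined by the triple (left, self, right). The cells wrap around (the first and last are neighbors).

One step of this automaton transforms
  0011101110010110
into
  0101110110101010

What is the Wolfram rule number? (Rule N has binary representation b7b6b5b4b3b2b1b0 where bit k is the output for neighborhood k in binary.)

position 3: 111 → 1  (bit 7 = 1)
position 4: 110 → 1  (bit 6 = 1)
position 5: 101 → 1  (bit 5 = 1)
position 9: 100 → 0  (bit 4 = 0)
position 2: 011 → 0  (bit 3 = 0)
position 11: 010 → 0  (bit 2 = 0)
position 1: 001 → 1  (bit 1 = 1)
position 0: 000 → 0  (bit 0 = 0)
bits b7..b0 = 11100010 = 226

226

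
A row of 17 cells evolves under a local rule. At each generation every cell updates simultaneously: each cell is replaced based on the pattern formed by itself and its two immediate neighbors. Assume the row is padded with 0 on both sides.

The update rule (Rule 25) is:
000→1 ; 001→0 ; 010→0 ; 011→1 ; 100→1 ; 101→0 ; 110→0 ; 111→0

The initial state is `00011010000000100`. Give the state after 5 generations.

00110100011010011

11010001111110011
10001101000001010
01101000111100001
01000110100011100
00110100011010011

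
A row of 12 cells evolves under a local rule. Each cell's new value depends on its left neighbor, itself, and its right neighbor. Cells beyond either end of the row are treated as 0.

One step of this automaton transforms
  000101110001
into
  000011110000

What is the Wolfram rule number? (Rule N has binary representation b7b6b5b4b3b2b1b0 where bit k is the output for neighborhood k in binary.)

position 6: 111 → 1  (bit 7 = 1)
position 7: 110 → 1  (bit 6 = 1)
position 4: 101 → 1  (bit 5 = 1)
position 8: 100 → 0  (bit 4 = 0)
position 5: 011 → 1  (bit 3 = 1)
position 3: 010 → 0  (bit 2 = 0)
position 2: 001 → 0  (bit 1 = 0)
position 0: 000 → 0  (bit 0 = 0)
bits b7..b0 = 11101000 = 232

232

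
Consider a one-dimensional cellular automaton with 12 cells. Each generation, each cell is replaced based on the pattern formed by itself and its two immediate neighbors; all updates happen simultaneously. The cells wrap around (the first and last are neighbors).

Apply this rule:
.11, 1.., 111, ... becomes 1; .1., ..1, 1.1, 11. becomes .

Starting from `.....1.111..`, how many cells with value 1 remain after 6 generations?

generation 1: 1111...11.11
generation 2: 111.11.1..11
generation 3: 11..1...1.11
generation 4: 1.1..11...11
generation 5: ...1.1.11.11
generation 6: 11.....1..1.
count of 1: 4

4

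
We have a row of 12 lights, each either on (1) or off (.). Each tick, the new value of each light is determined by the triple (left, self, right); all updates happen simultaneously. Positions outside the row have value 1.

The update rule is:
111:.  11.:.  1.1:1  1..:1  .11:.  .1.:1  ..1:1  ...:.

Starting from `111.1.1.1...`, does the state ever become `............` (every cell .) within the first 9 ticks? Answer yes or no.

...1111111.1
1.1.......1.
.111.....111
1...1...1...
.1.111.111.1
111...1...1.
...1.111.111
1.111...1...
.1...1.111.1
tick 9 is .1...1.111.1, still not uniform .

no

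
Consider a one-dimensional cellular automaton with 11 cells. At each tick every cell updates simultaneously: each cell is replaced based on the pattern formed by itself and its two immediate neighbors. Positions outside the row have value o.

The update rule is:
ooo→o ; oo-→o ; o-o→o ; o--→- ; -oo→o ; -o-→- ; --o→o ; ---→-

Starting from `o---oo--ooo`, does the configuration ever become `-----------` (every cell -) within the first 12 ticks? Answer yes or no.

no

o--ooo-oooo
o-ooooooooo
ooooooooooo
ooooooooooo  (fixed point — unchanged through tick 12)
tick 12 is ooooooooooo, still not uniform -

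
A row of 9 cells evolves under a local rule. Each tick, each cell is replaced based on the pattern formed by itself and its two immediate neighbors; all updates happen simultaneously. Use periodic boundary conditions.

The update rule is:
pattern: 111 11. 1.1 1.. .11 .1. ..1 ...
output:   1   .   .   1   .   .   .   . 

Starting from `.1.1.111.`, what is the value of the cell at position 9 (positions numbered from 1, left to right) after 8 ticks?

......1.1
1........
.1.......
..1......
...1.....
....1....
.....1...
......1..
position 9 holds .

.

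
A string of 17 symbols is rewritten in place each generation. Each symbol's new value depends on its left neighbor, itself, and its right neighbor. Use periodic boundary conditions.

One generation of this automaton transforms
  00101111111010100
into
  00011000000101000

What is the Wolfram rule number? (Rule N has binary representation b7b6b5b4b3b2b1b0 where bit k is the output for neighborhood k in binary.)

position 5: 111 → 0  (bit 7 = 0)
position 10: 110 → 0  (bit 6 = 0)
position 3: 101 → 1  (bit 5 = 1)
position 15: 100 → 0  (bit 4 = 0)
position 4: 011 → 1  (bit 3 = 1)
position 2: 010 → 0  (bit 2 = 0)
position 1: 001 → 0  (bit 1 = 0)
position 0: 000 → 0  (bit 0 = 0)
bits b7..b0 = 00101000 = 40

40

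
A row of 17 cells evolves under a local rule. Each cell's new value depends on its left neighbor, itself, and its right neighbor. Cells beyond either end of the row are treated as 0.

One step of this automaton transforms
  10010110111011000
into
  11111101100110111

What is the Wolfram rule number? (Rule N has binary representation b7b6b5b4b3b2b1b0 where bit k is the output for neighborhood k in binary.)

position 9: 111 → 0  (bit 7 = 0)
position 6: 110 → 0  (bit 6 = 0)
position 4: 101 → 1  (bit 5 = 1)
position 1: 100 → 1  (bit 4 = 1)
position 5: 011 → 1  (bit 3 = 1)
position 0: 010 → 1  (bit 2 = 1)
position 2: 001 → 1  (bit 1 = 1)
position 15: 000 → 1  (bit 0 = 1)
bits b7..b0 = 00111111 = 63

63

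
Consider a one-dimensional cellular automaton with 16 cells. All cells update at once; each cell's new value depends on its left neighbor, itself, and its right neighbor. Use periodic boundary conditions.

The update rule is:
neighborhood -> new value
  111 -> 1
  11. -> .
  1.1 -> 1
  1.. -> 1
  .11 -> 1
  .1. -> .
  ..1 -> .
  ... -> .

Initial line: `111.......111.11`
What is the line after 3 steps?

.1.1.1.....11111

11.1......11.111
1.1.1.....1.1111
.1.1.1.....11111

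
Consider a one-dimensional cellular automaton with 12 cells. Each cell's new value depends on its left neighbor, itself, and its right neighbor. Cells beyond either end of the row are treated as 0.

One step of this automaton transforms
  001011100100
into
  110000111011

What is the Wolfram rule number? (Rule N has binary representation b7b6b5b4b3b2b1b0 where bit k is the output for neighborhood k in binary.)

83

position 5: 111 → 0  (bit 7 = 0)
position 6: 110 → 1  (bit 6 = 1)
position 3: 101 → 0  (bit 5 = 0)
position 7: 100 → 1  (bit 4 = 1)
position 4: 011 → 0  (bit 3 = 0)
position 2: 010 → 0  (bit 2 = 0)
position 1: 001 → 1  (bit 1 = 1)
position 0: 000 → 1  (bit 0 = 1)
bits b7..b0 = 01010011 = 83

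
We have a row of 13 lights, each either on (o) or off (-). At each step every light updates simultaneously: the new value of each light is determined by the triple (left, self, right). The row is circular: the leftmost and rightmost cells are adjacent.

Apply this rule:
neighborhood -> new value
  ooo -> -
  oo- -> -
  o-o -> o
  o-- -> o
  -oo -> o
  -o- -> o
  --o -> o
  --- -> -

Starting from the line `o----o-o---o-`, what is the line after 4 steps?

oo-oooooo-ooo

step 1: oo--ooooo-ooo
step 2: --ooo----oo--
step 3: -oo--o--oo-o-
step 4: oo-oooooo-ooo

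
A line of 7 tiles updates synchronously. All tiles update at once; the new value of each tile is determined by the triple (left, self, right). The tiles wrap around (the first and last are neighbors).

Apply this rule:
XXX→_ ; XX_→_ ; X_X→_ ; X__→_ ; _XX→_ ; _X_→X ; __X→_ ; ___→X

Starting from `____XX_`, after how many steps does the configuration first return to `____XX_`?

step 1: XXX____
step 2: ____XX_

2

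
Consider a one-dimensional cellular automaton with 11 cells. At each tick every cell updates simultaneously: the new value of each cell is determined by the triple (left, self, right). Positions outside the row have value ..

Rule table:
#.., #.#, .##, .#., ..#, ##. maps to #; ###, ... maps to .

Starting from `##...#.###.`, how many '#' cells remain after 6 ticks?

###.####.##
#.###..####
###.####..#
#.###..####  (repeats tick 2; period 2)
tick 6: #.###..####
count of #: 8

8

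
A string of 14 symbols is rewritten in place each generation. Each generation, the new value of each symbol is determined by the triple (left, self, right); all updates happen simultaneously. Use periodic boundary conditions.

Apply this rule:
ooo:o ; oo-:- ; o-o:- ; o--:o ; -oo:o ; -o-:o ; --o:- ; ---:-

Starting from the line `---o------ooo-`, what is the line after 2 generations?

o--o-o----o--o

---oo-----oo-o
o--o-o----o--o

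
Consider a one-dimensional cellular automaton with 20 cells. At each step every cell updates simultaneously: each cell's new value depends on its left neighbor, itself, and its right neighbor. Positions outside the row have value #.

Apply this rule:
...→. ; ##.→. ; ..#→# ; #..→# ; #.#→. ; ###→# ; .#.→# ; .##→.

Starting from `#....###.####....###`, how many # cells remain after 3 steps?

.#..#.#...##.#..#.##
.####.##.#...####..#
..##.....##.#.##.##.
count of #: 9

9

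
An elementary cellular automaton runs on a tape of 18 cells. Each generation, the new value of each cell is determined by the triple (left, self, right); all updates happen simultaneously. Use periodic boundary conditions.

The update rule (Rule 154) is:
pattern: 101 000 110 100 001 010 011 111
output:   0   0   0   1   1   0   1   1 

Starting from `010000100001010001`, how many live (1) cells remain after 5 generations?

generation 1: 001001010010001010
generation 2: 010110001101010001
generation 3: 000101011000001010
generation 4: 001000010100010001
generation 5: 110100100010101010
count of 1: 8

8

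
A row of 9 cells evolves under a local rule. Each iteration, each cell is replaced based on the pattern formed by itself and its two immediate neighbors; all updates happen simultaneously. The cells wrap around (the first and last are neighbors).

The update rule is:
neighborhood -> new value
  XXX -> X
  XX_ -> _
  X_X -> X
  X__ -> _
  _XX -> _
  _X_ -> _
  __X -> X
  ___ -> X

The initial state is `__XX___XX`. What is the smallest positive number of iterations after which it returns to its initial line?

_X___XX__
X__XX___X
__X___XX_
XX__XX___
___X___XX
_XX__XX__
X___X___X
__XX__XX_
XX___X___
___XX__XX
_XX___X__
X___XX__X
__XX___X_
XX___XX__
___XX___X
_XX___XX_
X___XX___
__XX___XX

18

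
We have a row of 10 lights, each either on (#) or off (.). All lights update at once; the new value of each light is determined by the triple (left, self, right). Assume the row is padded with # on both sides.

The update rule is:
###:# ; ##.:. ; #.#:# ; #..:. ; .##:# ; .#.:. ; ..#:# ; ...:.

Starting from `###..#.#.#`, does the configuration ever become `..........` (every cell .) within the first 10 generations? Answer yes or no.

generation 1: ##..#.#.##
generation 2: #..#.#.###
generation 3: ..#.#.####
generation 4: .#.#.#####
generation 5: #.#.######
generation 6: .#.#######
generation 7: #.########
generation 8: .#########
generation 9: ##########
generation 10: ##########
generation 10 is ##########, still not uniform .

no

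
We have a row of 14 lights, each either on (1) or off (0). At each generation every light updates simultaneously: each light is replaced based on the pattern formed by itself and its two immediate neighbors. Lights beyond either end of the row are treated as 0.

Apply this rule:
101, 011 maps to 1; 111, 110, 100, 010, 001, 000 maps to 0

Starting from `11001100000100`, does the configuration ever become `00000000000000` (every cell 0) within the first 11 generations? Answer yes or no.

10001000000000
00000000000000
all cells are 0 at generation 2

yes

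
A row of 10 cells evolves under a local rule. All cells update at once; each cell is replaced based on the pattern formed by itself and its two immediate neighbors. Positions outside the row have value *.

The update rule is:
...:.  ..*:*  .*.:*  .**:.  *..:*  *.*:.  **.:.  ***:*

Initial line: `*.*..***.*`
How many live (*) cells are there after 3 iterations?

..***.*...
**.*..**.*
*..***....
count of *: 4

4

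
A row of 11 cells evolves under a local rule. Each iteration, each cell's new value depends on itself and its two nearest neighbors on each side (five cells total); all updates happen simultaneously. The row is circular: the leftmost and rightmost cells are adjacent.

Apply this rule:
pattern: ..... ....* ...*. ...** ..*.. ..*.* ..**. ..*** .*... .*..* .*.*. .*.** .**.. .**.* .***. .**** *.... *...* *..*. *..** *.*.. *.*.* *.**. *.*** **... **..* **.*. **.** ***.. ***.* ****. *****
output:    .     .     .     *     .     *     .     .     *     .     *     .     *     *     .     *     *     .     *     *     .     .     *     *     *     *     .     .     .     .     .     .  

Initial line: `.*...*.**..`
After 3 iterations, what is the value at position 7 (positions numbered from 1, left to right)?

.

iteration 1: ..*..*.***.
iteration 2: ....**.*..*
iteration 3: **.*.*...*.
position 7 holds .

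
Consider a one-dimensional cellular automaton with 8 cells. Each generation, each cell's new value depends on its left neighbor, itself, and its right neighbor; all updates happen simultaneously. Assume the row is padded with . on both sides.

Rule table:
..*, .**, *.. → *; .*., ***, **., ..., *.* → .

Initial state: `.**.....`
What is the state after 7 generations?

**.*....
*...*...
.*.*.*..
*.....*.
.*...*.*
*.*.*...
.....*..

.....*..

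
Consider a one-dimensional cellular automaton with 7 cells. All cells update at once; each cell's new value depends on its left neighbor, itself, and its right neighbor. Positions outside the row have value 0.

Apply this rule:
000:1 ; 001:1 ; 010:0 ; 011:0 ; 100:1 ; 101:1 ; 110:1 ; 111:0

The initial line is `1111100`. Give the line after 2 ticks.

0000111
1111001

1111001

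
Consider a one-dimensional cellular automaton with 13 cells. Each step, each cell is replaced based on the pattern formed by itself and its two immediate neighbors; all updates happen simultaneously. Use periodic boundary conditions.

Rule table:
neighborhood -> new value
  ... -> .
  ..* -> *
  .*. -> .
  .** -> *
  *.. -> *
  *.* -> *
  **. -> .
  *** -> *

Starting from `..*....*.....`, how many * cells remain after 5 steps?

7

.*.*..*.*....
*.*.**.*.*...
.*.**.*.*.*.*
*.**.*.*.*.*.
.**.*.*.*.*.*
count of *: 7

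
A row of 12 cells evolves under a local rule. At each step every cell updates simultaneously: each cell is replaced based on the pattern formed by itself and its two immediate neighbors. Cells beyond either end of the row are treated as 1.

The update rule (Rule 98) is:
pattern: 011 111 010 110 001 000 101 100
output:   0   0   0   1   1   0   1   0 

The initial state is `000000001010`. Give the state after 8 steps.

000000010101
000000101010
000001010101
000010101010
000101010101
001010101010
010101010101
101010101010

101010101010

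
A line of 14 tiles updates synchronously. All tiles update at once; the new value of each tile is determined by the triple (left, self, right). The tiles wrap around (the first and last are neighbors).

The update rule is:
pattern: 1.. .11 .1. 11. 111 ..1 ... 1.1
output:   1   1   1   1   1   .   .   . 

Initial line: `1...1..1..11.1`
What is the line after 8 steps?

11..11.11.11.1
111.11.11.11.1
111.11.11.11.1  (fixed point — unchanged through step 8)

111.11.11.11.1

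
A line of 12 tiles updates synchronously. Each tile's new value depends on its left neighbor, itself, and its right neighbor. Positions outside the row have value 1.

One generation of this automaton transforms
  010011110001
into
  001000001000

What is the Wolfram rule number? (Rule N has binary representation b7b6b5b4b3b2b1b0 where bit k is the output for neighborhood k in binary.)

position 5: 111 → 0  (bit 7 = 0)
position 7: 110 → 0  (bit 6 = 0)
position 0: 101 → 0  (bit 5 = 0)
position 2: 100 → 1  (bit 4 = 1)
position 4: 011 → 0  (bit 3 = 0)
position 1: 010 → 0  (bit 2 = 0)
position 3: 001 → 0  (bit 1 = 0)
position 9: 000 → 0  (bit 0 = 0)
bits b7..b0 = 00010000 = 16

16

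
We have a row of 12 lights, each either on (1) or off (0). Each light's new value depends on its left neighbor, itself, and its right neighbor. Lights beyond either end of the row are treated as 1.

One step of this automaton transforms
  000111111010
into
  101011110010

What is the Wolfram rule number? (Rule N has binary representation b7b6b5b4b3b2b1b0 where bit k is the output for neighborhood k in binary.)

150

position 4: 111 → 1  (bit 7 = 1)
position 8: 110 → 0  (bit 6 = 0)
position 9: 101 → 0  (bit 5 = 0)
position 0: 100 → 1  (bit 4 = 1)
position 3: 011 → 0  (bit 3 = 0)
position 10: 010 → 1  (bit 2 = 1)
position 2: 001 → 1  (bit 1 = 1)
position 1: 000 → 0  (bit 0 = 0)
bits b7..b0 = 10010110 = 150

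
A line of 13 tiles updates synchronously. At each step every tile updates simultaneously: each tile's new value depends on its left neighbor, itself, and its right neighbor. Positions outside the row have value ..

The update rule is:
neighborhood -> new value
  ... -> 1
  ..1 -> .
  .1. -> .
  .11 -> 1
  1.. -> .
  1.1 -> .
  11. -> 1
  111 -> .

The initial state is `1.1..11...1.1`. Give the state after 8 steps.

.....11.1....
1111.11...111
1..1.11.1.1.1
.....11......
1111.11.11111
1..1.11.1...1
.....11...1..
1111.11.1...1

1111.11.1...1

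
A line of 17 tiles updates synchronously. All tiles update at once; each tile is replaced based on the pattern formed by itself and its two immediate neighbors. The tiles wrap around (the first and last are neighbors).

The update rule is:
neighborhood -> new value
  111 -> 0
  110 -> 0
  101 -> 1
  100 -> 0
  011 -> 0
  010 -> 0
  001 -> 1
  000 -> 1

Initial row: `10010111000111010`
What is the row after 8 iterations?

10010010011100100

00101000011000101
01010011100011010
10100100001100100
01001001110001001
10010010000110010
00100100111000101
01001001000011010
10010010011100100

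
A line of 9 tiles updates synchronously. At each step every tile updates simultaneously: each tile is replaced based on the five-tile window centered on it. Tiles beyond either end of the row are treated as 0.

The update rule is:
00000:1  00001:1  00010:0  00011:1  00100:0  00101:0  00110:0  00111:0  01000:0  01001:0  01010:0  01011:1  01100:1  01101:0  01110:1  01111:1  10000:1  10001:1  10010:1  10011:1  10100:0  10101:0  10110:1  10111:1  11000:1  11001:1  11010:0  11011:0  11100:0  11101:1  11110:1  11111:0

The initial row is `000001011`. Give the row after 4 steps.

001000111

111100111
011011010
100010000
001000111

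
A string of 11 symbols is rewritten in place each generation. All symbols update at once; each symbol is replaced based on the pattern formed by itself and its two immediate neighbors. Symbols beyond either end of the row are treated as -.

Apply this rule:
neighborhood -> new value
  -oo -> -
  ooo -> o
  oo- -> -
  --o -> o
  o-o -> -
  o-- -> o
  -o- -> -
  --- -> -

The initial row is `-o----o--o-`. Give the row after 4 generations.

-o-oo-o----

o-o--o-oo-o
---oo------
--o--o-----
-o-oo-o----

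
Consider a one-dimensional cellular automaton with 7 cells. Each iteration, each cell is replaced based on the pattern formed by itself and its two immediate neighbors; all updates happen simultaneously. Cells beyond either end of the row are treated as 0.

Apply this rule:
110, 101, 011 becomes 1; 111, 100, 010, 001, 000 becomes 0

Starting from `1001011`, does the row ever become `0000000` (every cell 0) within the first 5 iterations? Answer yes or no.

yes

iteration 1: 0000111
iteration 2: 0000101
iteration 3: 0000010
iteration 4: 0000000
all cells are 0 at iteration 4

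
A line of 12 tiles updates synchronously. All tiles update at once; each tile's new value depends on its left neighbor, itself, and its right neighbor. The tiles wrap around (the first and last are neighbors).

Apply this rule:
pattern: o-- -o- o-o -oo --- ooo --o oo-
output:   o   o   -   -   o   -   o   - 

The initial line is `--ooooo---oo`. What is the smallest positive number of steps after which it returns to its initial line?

oo-----ooo--
--ooooo---oo

2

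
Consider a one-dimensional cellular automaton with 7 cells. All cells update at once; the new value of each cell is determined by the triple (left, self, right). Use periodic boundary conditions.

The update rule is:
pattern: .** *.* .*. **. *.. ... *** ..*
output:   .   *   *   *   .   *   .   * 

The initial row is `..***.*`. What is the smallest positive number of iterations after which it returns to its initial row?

.*..***
**.*..*
.***.*.
*..***.
*.*..**
***.*..
..***.*

7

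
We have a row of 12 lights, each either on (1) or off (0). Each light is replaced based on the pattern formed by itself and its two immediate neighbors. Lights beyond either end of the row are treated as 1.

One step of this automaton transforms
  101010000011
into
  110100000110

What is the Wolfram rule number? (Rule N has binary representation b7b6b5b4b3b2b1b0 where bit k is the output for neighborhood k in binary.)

position 11: 111 → 0  (bit 7 = 0)
position 0: 110 → 1  (bit 6 = 1)
position 1: 101 → 1  (bit 5 = 1)
position 5: 100 → 0  (bit 4 = 0)
position 10: 011 → 1  (bit 3 = 1)
position 2: 010 → 0  (bit 2 = 0)
position 9: 001 → 1  (bit 1 = 1)
position 6: 000 → 0  (bit 0 = 0)
bits b7..b0 = 01101010 = 106

106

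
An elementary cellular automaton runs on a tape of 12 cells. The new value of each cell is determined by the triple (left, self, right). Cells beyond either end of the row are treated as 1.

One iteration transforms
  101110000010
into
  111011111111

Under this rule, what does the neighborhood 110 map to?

At position 0 the neighborhood is 110; the next row has 1 there.

1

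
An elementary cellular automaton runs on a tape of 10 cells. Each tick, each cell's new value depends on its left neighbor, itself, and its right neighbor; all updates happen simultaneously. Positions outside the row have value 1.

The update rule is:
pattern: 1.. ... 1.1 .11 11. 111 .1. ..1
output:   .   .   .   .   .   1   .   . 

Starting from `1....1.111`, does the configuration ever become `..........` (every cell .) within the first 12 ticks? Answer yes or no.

yes

tick 1: ........11
tick 2: .........1
tick 3: ..........
all cells are . at tick 3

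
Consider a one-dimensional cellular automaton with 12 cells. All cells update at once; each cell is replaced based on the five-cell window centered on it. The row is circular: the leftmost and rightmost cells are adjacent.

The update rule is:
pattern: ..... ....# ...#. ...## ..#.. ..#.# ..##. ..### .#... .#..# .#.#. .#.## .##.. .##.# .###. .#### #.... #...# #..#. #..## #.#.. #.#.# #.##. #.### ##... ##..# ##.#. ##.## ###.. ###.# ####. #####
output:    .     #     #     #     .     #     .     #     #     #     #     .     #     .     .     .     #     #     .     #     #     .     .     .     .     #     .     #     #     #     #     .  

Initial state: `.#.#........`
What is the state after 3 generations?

######.....#
....##.#.###
.###.......#

.###.......#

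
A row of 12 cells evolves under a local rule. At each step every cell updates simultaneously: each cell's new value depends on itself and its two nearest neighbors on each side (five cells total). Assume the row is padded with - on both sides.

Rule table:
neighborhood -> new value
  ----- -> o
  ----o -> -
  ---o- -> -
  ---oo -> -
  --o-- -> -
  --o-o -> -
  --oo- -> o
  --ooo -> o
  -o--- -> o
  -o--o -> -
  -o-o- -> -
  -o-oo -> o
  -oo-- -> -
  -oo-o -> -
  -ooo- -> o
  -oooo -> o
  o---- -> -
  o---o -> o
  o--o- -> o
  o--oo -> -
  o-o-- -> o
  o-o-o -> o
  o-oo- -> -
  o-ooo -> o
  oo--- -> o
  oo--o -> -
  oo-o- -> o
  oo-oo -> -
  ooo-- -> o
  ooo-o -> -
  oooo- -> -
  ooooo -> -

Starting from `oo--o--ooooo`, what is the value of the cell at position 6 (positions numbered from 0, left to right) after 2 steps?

-

o--o---oo--o
--o-oo-o--o-
position 6 holds -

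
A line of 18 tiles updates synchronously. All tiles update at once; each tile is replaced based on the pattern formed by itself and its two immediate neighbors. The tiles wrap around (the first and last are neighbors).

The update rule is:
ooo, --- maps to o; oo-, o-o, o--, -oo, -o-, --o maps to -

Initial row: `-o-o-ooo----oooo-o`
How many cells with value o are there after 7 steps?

14

------o--oo--oo---
ooooo-----------oo
oooo--ooooooooo--o
ooo----ooooooo----
-o--oo--ooooo--oo-
---------ooo------
oooooooo--o--ooooo
count of o: 14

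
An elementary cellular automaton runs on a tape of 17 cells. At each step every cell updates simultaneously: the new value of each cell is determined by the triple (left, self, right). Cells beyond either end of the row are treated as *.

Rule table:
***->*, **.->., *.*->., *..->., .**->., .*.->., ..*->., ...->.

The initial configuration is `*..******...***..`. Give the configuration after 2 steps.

.....**..........

....****.....*...
.....**..........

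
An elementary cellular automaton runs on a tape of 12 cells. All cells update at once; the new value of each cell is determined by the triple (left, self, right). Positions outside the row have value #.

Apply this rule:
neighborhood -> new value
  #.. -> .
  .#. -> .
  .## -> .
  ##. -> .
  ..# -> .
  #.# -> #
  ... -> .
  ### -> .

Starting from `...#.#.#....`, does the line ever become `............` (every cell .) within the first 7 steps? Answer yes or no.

....#.#.....
.....#......
............
all cells are . at step 3

yes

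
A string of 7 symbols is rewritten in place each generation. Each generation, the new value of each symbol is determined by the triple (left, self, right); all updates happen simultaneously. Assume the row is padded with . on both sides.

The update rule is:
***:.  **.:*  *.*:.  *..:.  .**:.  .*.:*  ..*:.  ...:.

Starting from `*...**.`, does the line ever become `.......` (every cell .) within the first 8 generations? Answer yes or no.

no

*....*.
*....*.  (fixed point — unchanged through generation 8)
generation 8 is *....*., still not uniform .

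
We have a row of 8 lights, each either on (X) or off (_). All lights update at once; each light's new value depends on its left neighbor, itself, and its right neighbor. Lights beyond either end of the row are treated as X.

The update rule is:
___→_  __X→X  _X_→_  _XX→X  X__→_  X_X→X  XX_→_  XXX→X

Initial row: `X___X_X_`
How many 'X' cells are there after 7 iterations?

___X_X_X
__X_X_XX
_X_X_XXX
X_X_XXXX
_X_XXXXX
X_XXXXXX
_XXXXXXX
count of X: 7

7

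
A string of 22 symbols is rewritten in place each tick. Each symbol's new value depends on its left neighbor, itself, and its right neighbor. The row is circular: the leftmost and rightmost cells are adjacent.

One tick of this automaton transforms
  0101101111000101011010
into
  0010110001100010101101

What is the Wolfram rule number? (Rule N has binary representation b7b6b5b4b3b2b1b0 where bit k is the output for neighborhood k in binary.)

112

position 7: 111 → 0  (bit 7 = 0)
position 4: 110 → 1  (bit 6 = 1)
position 2: 101 → 1  (bit 5 = 1)
position 10: 100 → 1  (bit 4 = 1)
position 3: 011 → 0  (bit 3 = 0)
position 1: 010 → 0  (bit 2 = 0)
position 0: 001 → 0  (bit 1 = 0)
position 11: 000 → 0  (bit 0 = 0)
bits b7..b0 = 01110000 = 112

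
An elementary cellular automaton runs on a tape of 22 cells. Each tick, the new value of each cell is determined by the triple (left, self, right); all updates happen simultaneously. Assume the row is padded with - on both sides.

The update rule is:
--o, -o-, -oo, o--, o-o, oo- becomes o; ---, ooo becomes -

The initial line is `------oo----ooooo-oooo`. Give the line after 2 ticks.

tick 1: -----oooo--oo---ooo--o
tick 2: ----oo--oooooo-oo-oooo

----oo--oooooo-oo-oooo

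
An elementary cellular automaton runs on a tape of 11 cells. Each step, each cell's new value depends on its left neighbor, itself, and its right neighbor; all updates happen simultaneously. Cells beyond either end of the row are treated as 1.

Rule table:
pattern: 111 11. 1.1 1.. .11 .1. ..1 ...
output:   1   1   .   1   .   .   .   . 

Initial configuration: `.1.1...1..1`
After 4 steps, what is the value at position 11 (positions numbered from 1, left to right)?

.

....1...1..
1....1...1.
11....1....
111....1...
position 11 holds .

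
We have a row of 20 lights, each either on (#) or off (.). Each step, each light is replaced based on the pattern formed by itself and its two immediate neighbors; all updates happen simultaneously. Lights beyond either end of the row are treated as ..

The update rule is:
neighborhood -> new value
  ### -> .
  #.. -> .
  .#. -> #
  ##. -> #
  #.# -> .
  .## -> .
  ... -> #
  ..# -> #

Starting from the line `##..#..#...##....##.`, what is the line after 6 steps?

##..#..#..#.#...#.#.

.#.##.##.##.#.###.#.
##..#..#..#.#...#.#.
.#.##.##.##.#.###.#.  (repeats step 1; period 2)
step 6: ##..#..#..#.#...#.#.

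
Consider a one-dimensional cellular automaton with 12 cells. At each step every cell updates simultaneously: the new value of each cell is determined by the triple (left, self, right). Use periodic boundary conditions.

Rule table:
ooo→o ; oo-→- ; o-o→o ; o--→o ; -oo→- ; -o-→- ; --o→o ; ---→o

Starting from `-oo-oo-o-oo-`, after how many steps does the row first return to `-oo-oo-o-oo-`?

2

step 1: o--o--o-o--o
step 2: -oo-oo-o-oo-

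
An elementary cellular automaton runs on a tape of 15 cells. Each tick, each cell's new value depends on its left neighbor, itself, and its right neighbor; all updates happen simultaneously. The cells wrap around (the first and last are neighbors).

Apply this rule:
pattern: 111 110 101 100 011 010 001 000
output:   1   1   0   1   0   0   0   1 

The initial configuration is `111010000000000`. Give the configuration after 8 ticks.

111111001100111

tick 1: 011001111111110
tick 2: 001100111111111
tick 3: 100110011111111
tick 4: 110011001111111
tick 5: 111001100111111
tick 6: 111100110011111
tick 7: 111110011001111
tick 8: 111111001100111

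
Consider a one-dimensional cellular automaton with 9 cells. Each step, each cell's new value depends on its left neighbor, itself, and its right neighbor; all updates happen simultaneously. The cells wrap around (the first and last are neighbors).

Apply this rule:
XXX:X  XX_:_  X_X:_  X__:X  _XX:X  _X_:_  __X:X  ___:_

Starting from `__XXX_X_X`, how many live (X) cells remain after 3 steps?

5

XXXX_____
XXX_X___X
XX___X_XX
count of X: 5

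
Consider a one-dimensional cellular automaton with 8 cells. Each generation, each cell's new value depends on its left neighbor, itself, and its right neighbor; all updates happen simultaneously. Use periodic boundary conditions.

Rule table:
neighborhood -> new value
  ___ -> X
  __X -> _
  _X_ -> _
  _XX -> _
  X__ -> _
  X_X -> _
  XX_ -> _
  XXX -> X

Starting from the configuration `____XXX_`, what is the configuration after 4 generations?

_X__XXX_

generation 1: XXX__X__
generation 2: _X______
generation 3: ___XXXXX
generation 4: _X__XXX_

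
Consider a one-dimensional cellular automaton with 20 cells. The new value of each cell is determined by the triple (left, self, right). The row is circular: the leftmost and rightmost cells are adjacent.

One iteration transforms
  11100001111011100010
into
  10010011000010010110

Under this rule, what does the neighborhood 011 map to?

At position 0 the neighborhood is 011; the next row has 1 there.

1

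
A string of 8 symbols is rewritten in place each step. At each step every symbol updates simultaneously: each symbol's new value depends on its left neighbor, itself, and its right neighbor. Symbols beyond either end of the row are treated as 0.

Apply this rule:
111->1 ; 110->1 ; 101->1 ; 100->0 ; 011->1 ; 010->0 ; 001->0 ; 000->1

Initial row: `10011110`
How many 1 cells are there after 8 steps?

00011110
11011110
11111110
11111110  (fixed point — unchanged through step 8)
count of 1: 7

7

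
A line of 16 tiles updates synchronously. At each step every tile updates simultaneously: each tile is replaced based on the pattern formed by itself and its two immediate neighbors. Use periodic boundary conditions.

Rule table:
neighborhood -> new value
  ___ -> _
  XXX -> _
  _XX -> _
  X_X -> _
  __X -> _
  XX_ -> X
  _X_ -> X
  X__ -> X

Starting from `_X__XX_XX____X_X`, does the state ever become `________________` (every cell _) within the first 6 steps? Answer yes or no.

no

_XX__X__XX___X_X
__XX_XX__XX__X_X
X__X__XX__XX_X_X
XX_XX__XX__X_X__
_X__XX__XX_X_XX_
_XX__XX__X_X__XX
step 6 is _XX__XX__X_X__XX, still not uniform _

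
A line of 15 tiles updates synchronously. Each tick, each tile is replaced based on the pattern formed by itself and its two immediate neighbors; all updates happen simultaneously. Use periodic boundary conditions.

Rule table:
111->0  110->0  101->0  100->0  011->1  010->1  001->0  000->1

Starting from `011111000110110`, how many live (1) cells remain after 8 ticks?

7

010000010100100
010111010100101
010100010100101
010101010100101
010101010100101  (fixed point — unchanged through tick 8)
count of 1: 7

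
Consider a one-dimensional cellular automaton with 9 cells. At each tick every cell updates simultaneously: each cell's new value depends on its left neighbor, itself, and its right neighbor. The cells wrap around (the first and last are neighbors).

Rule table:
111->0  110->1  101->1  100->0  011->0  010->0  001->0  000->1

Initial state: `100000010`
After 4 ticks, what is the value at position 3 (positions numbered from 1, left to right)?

0

tick 1: 001111001
tick 2: 000001000
tick 3: 111100011
tick 4: 000101000
position 3 holds 0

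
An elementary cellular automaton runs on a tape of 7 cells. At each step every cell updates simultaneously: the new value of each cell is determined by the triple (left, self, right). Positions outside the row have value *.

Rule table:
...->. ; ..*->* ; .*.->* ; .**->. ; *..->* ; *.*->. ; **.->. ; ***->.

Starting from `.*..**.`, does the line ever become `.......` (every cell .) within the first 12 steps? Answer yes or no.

.***...
....*.*
*..**..
.**..**
...**..
*.*..**
..***..
**...**
..*.*..
***.***
.......
all cells are . at step 11

yes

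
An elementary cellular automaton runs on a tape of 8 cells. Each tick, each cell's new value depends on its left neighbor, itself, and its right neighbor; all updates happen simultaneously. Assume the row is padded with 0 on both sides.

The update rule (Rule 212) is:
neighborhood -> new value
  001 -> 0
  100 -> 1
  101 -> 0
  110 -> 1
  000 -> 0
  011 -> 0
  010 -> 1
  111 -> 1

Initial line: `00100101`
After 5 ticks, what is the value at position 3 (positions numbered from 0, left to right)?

1

00110101
00010101
00010101  (fixed point — unchanged through tick 5)
position 3 holds 1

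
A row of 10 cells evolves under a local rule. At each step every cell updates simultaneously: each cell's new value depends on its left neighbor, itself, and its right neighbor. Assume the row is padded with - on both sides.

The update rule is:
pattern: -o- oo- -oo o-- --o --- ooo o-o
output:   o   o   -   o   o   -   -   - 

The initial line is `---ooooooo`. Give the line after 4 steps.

--o------o
-ooo----oo
o--oo--o-o
ooo-oooo-o

ooo-oooo-o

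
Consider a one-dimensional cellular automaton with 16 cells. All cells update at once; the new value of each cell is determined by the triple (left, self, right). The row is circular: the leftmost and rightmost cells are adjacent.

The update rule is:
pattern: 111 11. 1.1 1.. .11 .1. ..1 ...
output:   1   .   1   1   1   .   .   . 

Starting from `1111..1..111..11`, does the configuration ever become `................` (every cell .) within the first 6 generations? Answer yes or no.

generation 1: 111.1..1.11.1.11
generation 2: 11.1.1..11.1.111
generation 3: 1.1.1.1.1.1.1111
generation 4: .1.1.1.1.1.11111
generation 5: 1.1.1.1.1.11111.
generation 6: .1.1.1.1.11111.1
generation 6 is .1.1.1.1.11111.1, still not uniform .

no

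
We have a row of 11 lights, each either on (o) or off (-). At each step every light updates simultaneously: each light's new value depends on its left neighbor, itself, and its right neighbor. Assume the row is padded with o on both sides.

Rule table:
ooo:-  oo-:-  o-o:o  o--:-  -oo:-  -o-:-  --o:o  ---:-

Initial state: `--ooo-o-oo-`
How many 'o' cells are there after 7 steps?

5

step 1: -o---o-o--o
step 2: o---o-o--o-
step 3: ---o-o--o-o
step 4: --o-o--o-o-
step 5: -o-o--o-o-o
step 6: o-o--o-o-o-
step 7: -o--o-o-o-o
count of o: 5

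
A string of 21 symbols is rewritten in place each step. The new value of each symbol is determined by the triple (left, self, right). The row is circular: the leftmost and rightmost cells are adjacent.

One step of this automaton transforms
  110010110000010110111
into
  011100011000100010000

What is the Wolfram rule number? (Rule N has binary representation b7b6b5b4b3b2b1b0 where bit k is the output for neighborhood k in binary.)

position 0: 111 → 0  (bit 7 = 0)
position 1: 110 → 1  (bit 6 = 1)
position 5: 101 → 0  (bit 5 = 0)
position 2: 100 → 1  (bit 4 = 1)
position 6: 011 → 0  (bit 3 = 0)
position 4: 010 → 0  (bit 2 = 0)
position 3: 001 → 1  (bit 1 = 1)
position 9: 000 → 0  (bit 0 = 0)
bits b7..b0 = 01010010 = 82

82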